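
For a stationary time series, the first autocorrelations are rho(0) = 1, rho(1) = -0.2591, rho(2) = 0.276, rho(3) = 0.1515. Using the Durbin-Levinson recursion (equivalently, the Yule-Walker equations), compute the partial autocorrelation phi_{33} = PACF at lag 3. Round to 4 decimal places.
\phi_{33} = 0.2991

The PACF at lag k is phi_{kk}, the last component of the solution
to the Yule-Walker system G_k phi = r_k where
  (G_k)_{ij} = rho(|i - j|), (r_k)_i = rho(i), i,j = 1..k.
Equivalently, Durbin-Levinson gives phi_{kk} iteratively:
  phi_{11} = rho(1)
  phi_{kk} = [rho(k) - sum_{j=1..k-1} phi_{k-1,j} rho(k-j)]
            / [1 - sum_{j=1..k-1} phi_{k-1,j} rho(j)],
  phi_{k,j} = phi_{k-1,j} - phi_{kk} phi_{k-1,k-j},  j = 1..k-1.
Step k = 1:
  phi_11 = rho(1) = -0.2591.
Step k = 2:
  phi_22 = [rho(2) - phi_11 rho(1)] / [1 - phi_11 rho(1)] = [0.276 - (-0.2591)(-0.2591)] / [1 - (-0.2591)(-0.2591)]
         = 0.20886719 / 0.93286719 = 0.223898.
  Update: phi_21 = phi_11 - phi_22 phi_11 = -0.2591 - (0.223898)(-0.2591) = -0.201088.
Step k = 3:
  phi_33 = [rho(3) - phi_21 rho(2) - phi_22 rho(1)] / [1 - phi_21 rho(1) - phi_22 rho(2)]
    numerator   = 0.1515 - (-0.201088)(0.276) - (0.223898)(-0.2591) = 0.26501229
    denominator = 1 - (-0.201088)(-0.2591) - (0.223898)(0.276) = 0.88610222
  phi_33 = 0.26501229 / 0.88610222 = 0.2991.
Therefore phi_{33} = 0.2991.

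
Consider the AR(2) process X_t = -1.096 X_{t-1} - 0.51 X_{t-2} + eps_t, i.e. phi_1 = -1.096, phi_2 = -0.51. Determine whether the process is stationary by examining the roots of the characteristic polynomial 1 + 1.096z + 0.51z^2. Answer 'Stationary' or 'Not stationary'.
\text{Stationary}

The AR(p) characteristic polynomial is P(z) = 1 + 1.096z + 0.51z^2.
Stationarity requires all roots to lie outside the unit circle, i.e. |z| > 1 for every root.
Set 1 + (1.096) z + (0.51) z^2 = 0, i.e. a z^2 + b z + c = 0 with a = 0.51, b = 1.096, c = 1.
Discriminant D = b^2 - 4ac = (1.096)^2 - 4*(0.51)*1 = 1.201216 - (2.04) = -0.838784.
D < 0, so the roots are the complex-conjugate pair z = (-b +/- i sqrt(-D)) / (2a) = -1.0745 +/- 0.8979i.
For a conjugate pair |z|^2 = z * conj(z) = (product of roots) = c/a = 1/(0.51) = 1.960784, so |z| = sqrt(1.960784) = 1.4003 for both roots.
Moduli of all roots: 1.4003, 1.4003.
All moduli strictly greater than 1? Yes.
Verdict: Stationary.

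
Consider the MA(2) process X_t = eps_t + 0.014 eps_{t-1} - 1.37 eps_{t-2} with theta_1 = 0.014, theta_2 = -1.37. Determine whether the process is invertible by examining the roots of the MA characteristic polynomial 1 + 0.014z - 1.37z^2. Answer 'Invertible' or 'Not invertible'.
\text{Not invertible}

The MA(q) characteristic polynomial is P(z) = 1 + 0.014z - 1.37z^2.
Invertibility requires all roots to lie outside the unit circle, i.e. |z| > 1 for every root.
Set 1 + (0.014) z + (-1.37) z^2 = 0, i.e. a z^2 + b z + c = 0 with a = -1.37, b = 0.014, c = 1.
Discriminant D = b^2 - 4ac = (0.014)^2 - 4*(-1.37)*1 = 0.000196 - (-5.48) = 5.480196.
D >= 0, so the roots are real: z = (-b +/- sqrt(D)) / (2a) = (-0.014 +/- 2.340982) / (-2.74).
  z_1 = (-0.014 + 2.340982) / (-2.74) = -0.8493,   |z_1| = 0.8493.
  z_2 = (-0.014 - 2.340982) / (-2.74) = 0.8595,   |z_2| = 0.8595.
Moduli of all roots: 0.8493, 0.8595.
All moduli strictly greater than 1? No.
Verdict: Not invertible.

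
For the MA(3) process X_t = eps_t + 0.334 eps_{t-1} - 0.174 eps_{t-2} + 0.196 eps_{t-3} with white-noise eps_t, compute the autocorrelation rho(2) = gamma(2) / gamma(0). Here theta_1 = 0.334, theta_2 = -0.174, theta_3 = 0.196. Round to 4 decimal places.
\rho(2) = -0.0920

For an MA(q) process with theta_0 = 1, the autocovariance is
  gamma(k) = sigma^2 * sum_{i=0..q-k} theta_i * theta_{i+k},
and rho(k) = gamma(k) / gamma(0). Sigma^2 cancels.
  numerator   = (1)*(-0.174) + (0.334)*(0.196) = -0.108536.
  denominator = (1)^2 + (0.334)^2 + (-0.174)^2 + (0.196)^2 = 1.180248.
  rho(2) = -0.108536 / 1.180248 = -0.0920.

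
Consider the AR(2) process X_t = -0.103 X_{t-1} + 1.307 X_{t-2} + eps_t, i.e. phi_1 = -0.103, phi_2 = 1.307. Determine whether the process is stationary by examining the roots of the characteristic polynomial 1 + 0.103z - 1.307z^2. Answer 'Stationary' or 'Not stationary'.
\text{Not stationary}

The AR(p) characteristic polynomial is P(z) = 1 + 0.103z - 1.307z^2.
Stationarity requires all roots to lie outside the unit circle, i.e. |z| > 1 for every root.
Set 1 + (0.103) z + (-1.307) z^2 = 0, i.e. a z^2 + b z + c = 0 with a = -1.307, b = 0.103, c = 1.
Discriminant D = b^2 - 4ac = (0.103)^2 - 4*(-1.307)*1 = 0.010609 - (-5.228) = 5.238609.
D >= 0, so the roots are real: z = (-b +/- sqrt(D)) / (2a) = (-0.103 +/- 2.288801) / (-2.614).
  z_1 = (-0.103 + 2.288801) / (-2.614) = -0.8362,   |z_1| = 0.8362.
  z_2 = (-0.103 - 2.288801) / (-2.614) = 0.915,   |z_2| = 0.915.
Moduli of all roots: 0.8362, 0.9150.
All moduli strictly greater than 1? No.
Verdict: Not stationary.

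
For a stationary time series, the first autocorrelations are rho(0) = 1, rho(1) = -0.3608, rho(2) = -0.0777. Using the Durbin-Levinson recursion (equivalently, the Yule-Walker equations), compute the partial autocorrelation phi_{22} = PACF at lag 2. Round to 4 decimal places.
\phi_{22} = -0.2390

The PACF at lag k is phi_{kk}, the last component of the solution
to the Yule-Walker system G_k phi = r_k where
  (G_k)_{ij} = rho(|i - j|), (r_k)_i = rho(i), i,j = 1..k.
Equivalently, Durbin-Levinson gives phi_{kk} iteratively:
  phi_{11} = rho(1)
  phi_{kk} = [rho(k) - sum_{j=1..k-1} phi_{k-1,j} rho(k-j)]
            / [1 - sum_{j=1..k-1} phi_{k-1,j} rho(j)],
  phi_{k,j} = phi_{k-1,j} - phi_{kk} phi_{k-1,k-j},  j = 1..k-1.
Step k = 1:
  phi_11 = rho(1) = -0.3608.
Step k = 2:
  phi_22 = [rho(2) - phi_11 rho(1)] / [1 - phi_11 rho(1)] = [-0.0777 - (-0.3608)(-0.3608)] / [1 - (-0.3608)(-0.3608)]
         = -0.20787664 / 0.86982336 = -0.239.
Therefore phi_{22} = -0.2390.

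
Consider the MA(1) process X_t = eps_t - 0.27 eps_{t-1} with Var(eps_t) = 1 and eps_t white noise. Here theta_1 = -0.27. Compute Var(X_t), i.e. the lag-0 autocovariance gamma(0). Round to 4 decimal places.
\gamma(0) = 1.0729

For an MA(q) process X_t = eps_t + sum_i theta_i eps_{t-i} with
Var(eps_t) = sigma^2, the variance is
  gamma(0) = sigma^2 * (1 + sum_i theta_i^2).
  sum_i theta_i^2 = (-0.27)^2 = 0.0729.
  gamma(0) = 1 * (1 + 0.0729) = 1 * 1.0729 = 1.0729.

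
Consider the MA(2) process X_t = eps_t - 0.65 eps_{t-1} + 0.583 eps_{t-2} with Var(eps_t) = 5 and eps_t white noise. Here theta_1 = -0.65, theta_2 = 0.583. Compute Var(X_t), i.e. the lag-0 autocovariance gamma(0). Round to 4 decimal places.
\gamma(0) = 8.8119

For an MA(q) process X_t = eps_t + sum_i theta_i eps_{t-i} with
Var(eps_t) = sigma^2, the variance is
  gamma(0) = sigma^2 * (1 + sum_i theta_i^2).
  sum_i theta_i^2 = (-0.65)^2 + (0.583)^2 = 0.4225 + 0.339889 = 0.762389.
  gamma(0) = 5 * (1 + 0.762389) = 5 * 1.762389 = 8.811945, which rounds to 8.8119.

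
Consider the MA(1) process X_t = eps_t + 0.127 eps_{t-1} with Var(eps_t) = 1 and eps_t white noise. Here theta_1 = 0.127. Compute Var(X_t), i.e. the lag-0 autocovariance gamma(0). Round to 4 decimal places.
\gamma(0) = 1.0161

For an MA(q) process X_t = eps_t + sum_i theta_i eps_{t-i} with
Var(eps_t) = sigma^2, the variance is
  gamma(0) = sigma^2 * (1 + sum_i theta_i^2).
  sum_i theta_i^2 = (0.127)^2 = 0.016129.
  gamma(0) = 1 * (1 + 0.016129) = 1 * 1.016129 = 1.016129, which rounds to 1.0161.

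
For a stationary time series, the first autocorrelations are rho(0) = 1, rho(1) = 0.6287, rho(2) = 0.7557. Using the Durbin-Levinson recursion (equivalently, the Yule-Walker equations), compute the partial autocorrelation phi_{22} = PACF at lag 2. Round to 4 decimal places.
\phi_{22} = 0.5960

The PACF at lag k is phi_{kk}, the last component of the solution
to the Yule-Walker system G_k phi = r_k where
  (G_k)_{ij} = rho(|i - j|), (r_k)_i = rho(i), i,j = 1..k.
Equivalently, Durbin-Levinson gives phi_{kk} iteratively:
  phi_{11} = rho(1)
  phi_{kk} = [rho(k) - sum_{j=1..k-1} phi_{k-1,j} rho(k-j)]
            / [1 - sum_{j=1..k-1} phi_{k-1,j} rho(j)],
  phi_{k,j} = phi_{k-1,j} - phi_{kk} phi_{k-1,k-j},  j = 1..k-1.
Step k = 1:
  phi_11 = rho(1) = 0.6287.
Step k = 2:
  phi_22 = [rho(2) - phi_11 rho(1)] / [1 - phi_11 rho(1)] = [0.7557 - (0.6287)(0.6287)] / [1 - (0.6287)(0.6287)]
         = 0.36043631 / 0.60473631 = 0.596.
Therefore phi_{22} = 0.5960.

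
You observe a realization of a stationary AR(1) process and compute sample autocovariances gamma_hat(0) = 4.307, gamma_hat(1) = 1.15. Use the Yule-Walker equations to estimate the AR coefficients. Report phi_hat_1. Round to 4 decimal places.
\hat\phi_{1} = 0.2670

The Yule-Walker equations for an AR(p) process read, in matrix form,
  Gamma_p phi = r_p,   with   (Gamma_p)_{ij} = gamma(|i - j|),
                       (r_p)_i = gamma(i),   i,j = 1..p.
Substitute the sample gammas (Toeplitz matrix and right-hand side of size 1):
  Gamma_p = [[4.307]]
  r_p     = [1.15]
With p = 1 this is the single equation gamma(0) phi_1 = gamma(1):
  phi_hat_1 = gamma(1) / gamma(0) = 1.15 / 4.307 = 0.2670.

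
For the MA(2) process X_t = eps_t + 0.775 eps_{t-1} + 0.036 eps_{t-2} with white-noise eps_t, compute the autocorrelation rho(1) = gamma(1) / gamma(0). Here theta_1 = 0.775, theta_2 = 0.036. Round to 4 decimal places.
\rho(1) = 0.5012

For an MA(q) process with theta_0 = 1, the autocovariance is
  gamma(k) = sigma^2 * sum_{i=0..q-k} theta_i * theta_{i+k},
and rho(k) = gamma(k) / gamma(0). Sigma^2 cancels.
  numerator   = (1)*(0.775) + (0.775)*(0.036) = 0.8029.
  denominator = (1)^2 + (0.775)^2 + (0.036)^2 = 1.601921.
  rho(1) = 0.8029 / 1.601921 = 0.5012.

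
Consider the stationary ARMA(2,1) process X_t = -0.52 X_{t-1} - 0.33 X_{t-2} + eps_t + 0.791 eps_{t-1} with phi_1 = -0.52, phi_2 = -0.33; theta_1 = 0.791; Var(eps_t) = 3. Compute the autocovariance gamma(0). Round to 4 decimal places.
\gamma(0) = 4.0026

Multiply the model equation by X_{t-k} and take expectations. With theta_0 = psi_0 = 1 and psi_j the MA(infinity) weights, this gives
  gamma(k) - sum_i phi_i gamma(k-i) = c_k,
  c_k = sigma^2 * sum_{j=k..q} theta_j psi_{j-k}   (c_k = 0 for k > q),
using gamma(-m) = gamma(m).
psi-weights needed (psi_j = theta_j + sum_i phi_i psi_{j-i}):
  psi_1 = theta_1 + phi_1 = 0.791 + (-0.52) = 0.271
Right-hand sides:
  c_0 = sigma^2 (1 + theta_1 psi_1) = 3 * (1 + (0.791)(0.271)) = 3 * 1.214361 = 3.643083
  c_1 = sigma^2 theta_1 = 3 * (0.791) = 2.373
  c_2 = 0
Equations for k = 0, 1, 2 (AR order 2, c_2 = 0):
  (E0) gamma(0) = phi_1 gamma(1) + phi_2 gamma(2) + c_0
  (E1) gamma(1) = phi_1 gamma(0) + phi_2 gamma(1) + c_1
  (E2) gamma(2) = phi_1 gamma(1) + phi_2 gamma(0)
From (E1): gamma(1) = A gamma(0) + B with
  A = phi_1 / (1 - phi_2) = -0.52 / 1.33 = -0.390977,   B = c_1 / (1 - phi_2) = 2.373 / 1.33 = 1.784211.
Insert (E2) into (E0): gamma(0) (1 - phi_2^2) = phi_1 (1 + phi_2) gamma(1) + c_0.
  phi_1 (1 + phi_2) = (-0.52)(0.67) = -0.3484,   1 - phi_2^2 = 0.8911.
Replace gamma(1) by A gamma(0) + B and collect gamma(0):
  gamma(0) [0.8911 - (-0.3484)(-0.390977)] = (-0.3484)(1.784211) + 3.643083
  gamma(0) * 0.754883 = 3.021464
  gamma(0) = 3.021464 / 0.754883 = 4.002557.
Therefore gamma(0) = 4.0026 (to 4 decimal places).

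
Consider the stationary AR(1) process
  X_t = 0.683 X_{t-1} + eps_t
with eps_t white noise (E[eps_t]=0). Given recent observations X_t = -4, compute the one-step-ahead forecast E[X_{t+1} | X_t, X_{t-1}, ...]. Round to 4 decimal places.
E[X_{t+1} \mid \mathcal F_t] = -2.7320

For an AR(p) model X_t = c + sum_i phi_i X_{t-i} + eps_t, the
one-step-ahead conditional mean is
  E[X_{t+1} | X_t, ...] = c + sum_i phi_i X_{t+1-i}.
Substitute known values:
  E[X_{t+1} | ...] = (0.683) * (-4)
                   = -2.7320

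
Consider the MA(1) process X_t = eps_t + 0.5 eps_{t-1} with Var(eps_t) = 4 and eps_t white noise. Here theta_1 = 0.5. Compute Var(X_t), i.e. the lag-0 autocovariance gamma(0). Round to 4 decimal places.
\gamma(0) = 5.0000

For an MA(q) process X_t = eps_t + sum_i theta_i eps_{t-i} with
Var(eps_t) = sigma^2, the variance is
  gamma(0) = sigma^2 * (1 + sum_i theta_i^2).
  sum_i theta_i^2 = (0.5)^2 = 0.25.
  gamma(0) = 4 * (1 + 0.25) = 4 * 1.25 = 5, which rounds to 5.0000.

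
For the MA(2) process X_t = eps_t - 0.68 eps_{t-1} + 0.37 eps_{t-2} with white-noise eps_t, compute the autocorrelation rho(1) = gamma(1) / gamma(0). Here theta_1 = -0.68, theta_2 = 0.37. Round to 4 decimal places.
\rho(1) = -0.5825

For an MA(q) process with theta_0 = 1, the autocovariance is
  gamma(k) = sigma^2 * sum_{i=0..q-k} theta_i * theta_{i+k},
and rho(k) = gamma(k) / gamma(0). Sigma^2 cancels.
  numerator   = (1)*(-0.68) + (-0.68)*(0.37) = -0.9316.
  denominator = (1)^2 + (-0.68)^2 + (0.37)^2 = 1.5993.
  rho(1) = -0.9316 / 1.5993 = -0.5825.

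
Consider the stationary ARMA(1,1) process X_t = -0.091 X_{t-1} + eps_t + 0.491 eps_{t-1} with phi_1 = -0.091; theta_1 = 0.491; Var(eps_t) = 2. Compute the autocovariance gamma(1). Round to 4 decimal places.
\gamma(1) = 0.7706

Multiply the model equation by X_{t-k} and take expectations. With theta_0 = psi_0 = 1 and psi_j the MA(infinity) weights, this gives
  gamma(k) - sum_i phi_i gamma(k-i) = c_k,
  c_k = sigma^2 * sum_{j=k..q} theta_j psi_{j-k}   (c_k = 0 for k > q),
using gamma(-m) = gamma(m).
psi-weights needed (psi_j = theta_j + sum_i phi_i psi_{j-i}):
  psi_1 = theta_1 + phi_1 = 0.491 + (-0.091) = 0.4
Right-hand sides:
  c_0 = sigma^2 (1 + theta_1 psi_1) = 2 * (1 + (0.491)(0.4)) = 2 * 1.1964 = 2.3928
  c_1 = sigma^2 theta_1 = 2 * (0.491) = 0.982
  c_2 = 0
Equations for k = 0 and k = 1 (AR order 1):
  gamma(0) = phi_1 gamma(1) + c_0
  gamma(1) = phi_1 gamma(0) + c_1
Substituting the second into the first: gamma(0) (1 - phi_1^2) = c_0 + phi_1 c_1, so
  gamma(0) = (c_0 + phi_1 c_1) / (1 - phi_1^2) = (2.3928 + (-0.091)(0.982)) / (1 - (-0.091)^2) = 2.303438 / 0.991719 = 2.322672.
  gamma(1) = phi_1 gamma(0) + c_1 = (-0.091)(2.322672) + (0.982) = 0.770637.
Therefore gamma(1) = 0.7706 (to 4 decimal places).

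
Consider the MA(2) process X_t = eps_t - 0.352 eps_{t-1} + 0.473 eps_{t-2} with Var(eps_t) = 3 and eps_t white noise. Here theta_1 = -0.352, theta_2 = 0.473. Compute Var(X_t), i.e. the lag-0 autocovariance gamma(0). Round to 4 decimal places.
\gamma(0) = 4.0429

For an MA(q) process X_t = eps_t + sum_i theta_i eps_{t-i} with
Var(eps_t) = sigma^2, the variance is
  gamma(0) = sigma^2 * (1 + sum_i theta_i^2).
  sum_i theta_i^2 = (-0.352)^2 + (0.473)^2 = 0.123904 + 0.223729 = 0.347633.
  gamma(0) = 3 * (1 + 0.347633) = 3 * 1.347633 = 4.042899, which rounds to 4.0429.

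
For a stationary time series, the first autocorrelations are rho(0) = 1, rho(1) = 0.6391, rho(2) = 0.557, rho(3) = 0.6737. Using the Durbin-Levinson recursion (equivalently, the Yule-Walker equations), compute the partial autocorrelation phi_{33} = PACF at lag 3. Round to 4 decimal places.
\phi_{33} = 0.4450

The PACF at lag k is phi_{kk}, the last component of the solution
to the Yule-Walker system G_k phi = r_k where
  (G_k)_{ij} = rho(|i - j|), (r_k)_i = rho(i), i,j = 1..k.
Equivalently, Durbin-Levinson gives phi_{kk} iteratively:
  phi_{11} = rho(1)
  phi_{kk} = [rho(k) - sum_{j=1..k-1} phi_{k-1,j} rho(k-j)]
            / [1 - sum_{j=1..k-1} phi_{k-1,j} rho(j)],
  phi_{k,j} = phi_{k-1,j} - phi_{kk} phi_{k-1,k-j},  j = 1..k-1.
Step k = 1:
  phi_11 = rho(1) = 0.6391.
Step k = 2:
  phi_22 = [rho(2) - phi_11 rho(1)] / [1 - phi_11 rho(1)] = [0.557 - (0.6391)(0.6391)] / [1 - (0.6391)(0.6391)]
         = 0.14855119 / 0.59155119 = 0.251121.
  Update: phi_21 = phi_11 - phi_22 phi_11 = 0.6391 - (0.251121)(0.6391) = 0.478608.
Step k = 3:
  phi_33 = [rho(3) - phi_21 rho(2) - phi_22 rho(1)] / [1 - phi_21 rho(1) - phi_22 rho(2)]
    numerator   = 0.6737 - (0.478608)(0.557) - (0.251121)(0.6391) = 0.24662347
    denominator = 1 - (0.478608)(0.6391) - (0.251121)(0.557) = 0.5542468
  phi_33 = 0.24662347 / 0.5542468 = 0.445.
Therefore phi_{33} = 0.4450.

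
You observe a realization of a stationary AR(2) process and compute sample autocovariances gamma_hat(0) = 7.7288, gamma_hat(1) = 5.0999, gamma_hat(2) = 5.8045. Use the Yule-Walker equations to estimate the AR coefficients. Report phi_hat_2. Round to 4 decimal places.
\hat\phi_{2} = 0.5590

The Yule-Walker equations for an AR(p) process read, in matrix form,
  Gamma_p phi = r_p,   with   (Gamma_p)_{ij} = gamma(|i - j|),
                       (r_p)_i = gamma(i),   i,j = 1..p.
Substitute the sample gammas (Toeplitz matrix and right-hand side of size 2):
  Gamma_p = [[7.7288, 5.0999], [5.0999, 7.7288]]
  r_p     = [5.0999, 5.8045]
Written out:
  7.7288 phi_1 + 5.0999 phi_2 = 5.0999
  5.0999 phi_1 + 7.7288 phi_2 = 5.8045
Solve by Cramer's rule:
  det = gamma(0)^2 - gamma(1)^2 = (7.7288)^2 - (5.0999)^2 = 59.73434944 - 26.00898001 = 33.72536943
  phi_hat_1 = [gamma(1) gamma(0) - gamma(1) gamma(2)] / det = [(5.0999)(7.7288) - (5.0999)(5.8045)] / 33.72536943 = 9.81373757 / 33.72536943 = 0.291
  phi_hat_2 = [gamma(0) gamma(2) - gamma(1)^2] / det = [(7.7288)(5.8045) - (5.0999)^2] / 33.72536943 = 18.85283959 / 33.72536943 = 0.559
So phi_hat = [0.2910, 0.5590].
Therefore phi_hat_2 = 0.5590.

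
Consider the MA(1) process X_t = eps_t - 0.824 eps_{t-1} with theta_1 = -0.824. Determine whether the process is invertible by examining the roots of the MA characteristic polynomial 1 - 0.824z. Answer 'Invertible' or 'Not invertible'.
\text{Invertible}

The MA(q) characteristic polynomial is P(z) = 1 - 0.824z.
Invertibility requires all roots to lie outside the unit circle, i.e. |z| > 1 for every root.
This is linear in z: 1 + (-0.824) z = 0  =>  z = -1/(-0.824) = 1.213592,  |z| = 1.213592.
Moduli of all roots: 1.2136.
All moduli strictly greater than 1? Yes.
Verdict: Invertible.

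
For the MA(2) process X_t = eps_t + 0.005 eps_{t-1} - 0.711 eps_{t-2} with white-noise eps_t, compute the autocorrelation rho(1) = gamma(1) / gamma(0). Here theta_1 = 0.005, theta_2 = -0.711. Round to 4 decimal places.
\rho(1) = 0.0010

For an MA(q) process with theta_0 = 1, the autocovariance is
  gamma(k) = sigma^2 * sum_{i=0..q-k} theta_i * theta_{i+k},
and rho(k) = gamma(k) / gamma(0). Sigma^2 cancels.
  numerator   = (1)*(0.005) + (0.005)*(-0.711) = 0.001445.
  denominator = (1)^2 + (0.005)^2 + (-0.711)^2 = 1.505546.
  rho(1) = 0.001445 / 1.505546 = 0.0010.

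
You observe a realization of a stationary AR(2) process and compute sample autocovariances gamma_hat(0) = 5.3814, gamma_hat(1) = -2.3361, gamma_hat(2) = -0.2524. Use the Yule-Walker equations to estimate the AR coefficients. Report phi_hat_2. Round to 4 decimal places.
\hat\phi_{2} = -0.2900

The Yule-Walker equations for an AR(p) process read, in matrix form,
  Gamma_p phi = r_p,   with   (Gamma_p)_{ij} = gamma(|i - j|),
                       (r_p)_i = gamma(i),   i,j = 1..p.
Substitute the sample gammas (Toeplitz matrix and right-hand side of size 2):
  Gamma_p = [[5.3814, -2.3361], [-2.3361, 5.3814]]
  r_p     = [-2.3361, -0.2524]
Written out:
  5.3814 phi_1 - 2.3361 phi_2 = -2.3361
  -2.3361 phi_1 + 5.3814 phi_2 = -0.2524
Solve by Cramer's rule:
  det = gamma(0)^2 - gamma(1)^2 = (5.3814)^2 - (-2.3361)^2 = 28.95946596 - 5.45736321 = 23.50210275
  phi_hat_1 = [gamma(1) gamma(0) - gamma(1) gamma(2)] / det = [(-2.3361)(5.3814) - (-2.3361)(-0.2524)] / 23.50210275 = -13.16112018 / 23.50210275 = -0.56
  phi_hat_2 = [gamma(0) gamma(2) - gamma(1)^2] / det = [(5.3814)(-0.2524) - (-2.3361)^2] / 23.50210275 = -6.81562857 / 23.50210275 = -0.29
So phi_hat = [-0.5600, -0.2900].
Therefore phi_hat_2 = -0.2900.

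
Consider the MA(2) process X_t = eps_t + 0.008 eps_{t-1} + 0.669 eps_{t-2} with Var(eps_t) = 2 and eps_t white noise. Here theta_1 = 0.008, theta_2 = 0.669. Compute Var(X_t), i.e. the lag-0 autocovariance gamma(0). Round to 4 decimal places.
\gamma(0) = 2.8953

For an MA(q) process X_t = eps_t + sum_i theta_i eps_{t-i} with
Var(eps_t) = sigma^2, the variance is
  gamma(0) = sigma^2 * (1 + sum_i theta_i^2).
  sum_i theta_i^2 = (0.008)^2 + (0.669)^2 = 0.000064 + 0.447561 = 0.447625.
  gamma(0) = 2 * (1 + 0.447625) = 2 * 1.447625 = 2.89525, which rounds to 2.8953.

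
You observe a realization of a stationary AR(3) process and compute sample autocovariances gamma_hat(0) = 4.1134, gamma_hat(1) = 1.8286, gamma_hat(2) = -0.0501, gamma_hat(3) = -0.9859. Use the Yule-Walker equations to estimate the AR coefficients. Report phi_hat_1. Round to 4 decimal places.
\hat\phi_{1} = 0.5200

The Yule-Walker equations for an AR(p) process read, in matrix form,
  Gamma_p phi = r_p,   with   (Gamma_p)_{ij} = gamma(|i - j|),
                       (r_p)_i = gamma(i),   i,j = 1..p.
Substitute the sample gammas (Toeplitz matrix and right-hand side of size 3):
  Gamma_p = [[4.1134, 1.8286, -0.0501], [1.8286, 4.1134, 1.8286], [-0.0501, 1.8286, 4.1134]]
  r_p     = [1.8286, -0.0501, -0.9859]
Written out (R1..R3):
  (R1) 4.1134 phi_1 + 1.8286 phi_2 - 0.0501 phi_3 = 1.8286
  (R2) 1.8286 phi_1 + 4.1134 phi_2 + 1.8286 phi_3 = -0.0501
  (R3) -0.0501 phi_1 + 1.8286 phi_2 + 4.1134 phi_3 = -0.9859
Gaussian elimination:
  R2 <- R2 - (1.8286/4.1134) R1 = R2 - (0.444547) R1:  3.300501 phi_2 + 1.850872 phi_3 = -0.862999
  R3 <- R3 - (-0.0501/4.1134) R1 = R3 - (-0.01218) R1:  1.850872 phi_2 + 4.11279 phi_3 = -0.963628
  R3 <- R3 - (1.850872/3.300501) R2 = R3 - (0.560785) R2:  3.074849 phi_3 = -0.479671
Back-substitution:
  phi_hat_3 = -0.479671 / 3.074849 = -0.155998
  phi_hat_2 = (-0.862999 - (1.850872)(-0.155998)) / 3.300501 = -0.173994
  phi_hat_1 = (1.8286 - (1.8286)(-0.173994) - (-0.0501)(-0.155998)) / 4.1134 = 0.519995
So phi_hat = [0.5200, -0.1740, -0.1560].
Therefore phi_hat_1 = 0.5200.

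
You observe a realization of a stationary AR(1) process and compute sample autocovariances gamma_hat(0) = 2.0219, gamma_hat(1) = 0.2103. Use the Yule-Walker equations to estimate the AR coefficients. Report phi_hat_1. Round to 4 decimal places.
\hat\phi_{1} = 0.1040

The Yule-Walker equations for an AR(p) process read, in matrix form,
  Gamma_p phi = r_p,   with   (Gamma_p)_{ij} = gamma(|i - j|),
                       (r_p)_i = gamma(i),   i,j = 1..p.
Substitute the sample gammas (Toeplitz matrix and right-hand side of size 1):
  Gamma_p = [[2.0219]]
  r_p     = [0.2103]
With p = 1 this is the single equation gamma(0) phi_1 = gamma(1):
  phi_hat_1 = gamma(1) / gamma(0) = 0.2103 / 2.0219 = 0.1040.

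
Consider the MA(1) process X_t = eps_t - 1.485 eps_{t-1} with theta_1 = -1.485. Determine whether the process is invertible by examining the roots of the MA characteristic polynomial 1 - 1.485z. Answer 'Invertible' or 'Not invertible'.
\text{Not invertible}

The MA(q) characteristic polynomial is P(z) = 1 - 1.485z.
Invertibility requires all roots to lie outside the unit circle, i.e. |z| > 1 for every root.
This is linear in z: 1 + (-1.485) z = 0  =>  z = -1/(-1.485) = 0.673401,  |z| = 0.673401.
Moduli of all roots: 0.6734.
All moduli strictly greater than 1? No.
Verdict: Not invertible.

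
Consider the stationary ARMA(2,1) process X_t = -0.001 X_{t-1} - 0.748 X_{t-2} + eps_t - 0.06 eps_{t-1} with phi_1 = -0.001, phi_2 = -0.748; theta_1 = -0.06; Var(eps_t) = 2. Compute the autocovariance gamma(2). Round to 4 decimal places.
\gamma(2) = -3.4086

Multiply the model equation by X_{t-k} and take expectations. With theta_0 = psi_0 = 1 and psi_j the MA(infinity) weights, this gives
  gamma(k) - sum_i phi_i gamma(k-i) = c_k,
  c_k = sigma^2 * sum_{j=k..q} theta_j psi_{j-k}   (c_k = 0 for k > q),
using gamma(-m) = gamma(m).
psi-weights needed (psi_j = theta_j + sum_i phi_i psi_{j-i}):
  psi_1 = theta_1 + phi_1 = -0.06 + (-0.001) = -0.061
Right-hand sides:
  c_0 = sigma^2 (1 + theta_1 psi_1) = 2 * (1 + (-0.06)(-0.061)) = 2 * 1.00366 = 2.00732
  c_1 = sigma^2 theta_1 = 2 * (-0.06) = -0.12
  c_2 = 0
Equations for k = 0, 1, 2 (AR order 2, c_2 = 0):
  (E0) gamma(0) = phi_1 gamma(1) + phi_2 gamma(2) + c_0
  (E1) gamma(1) = phi_1 gamma(0) + phi_2 gamma(1) + c_1
  (E2) gamma(2) = phi_1 gamma(1) + phi_2 gamma(0)
From (E1): gamma(1) = A gamma(0) + B with
  A = phi_1 / (1 - phi_2) = -0.001 / 1.748 = -0.000572,   B = c_1 / (1 - phi_2) = -0.12 / 1.748 = -0.06865.
Insert (E2) into (E0): gamma(0) (1 - phi_2^2) = phi_1 (1 + phi_2) gamma(1) + c_0.
  phi_1 (1 + phi_2) = (-0.001)(0.252) = -0.000252,   1 - phi_2^2 = 0.440496.
Replace gamma(1) by A gamma(0) + B and collect gamma(0):
  gamma(0) [0.440496 - (-0.000252)(-0.000572)] = (-0.000252)(-0.06865) + 2.00732
  gamma(0) * 0.440496 = 2.007337
  gamma(0) = 2.007337 / 0.440496 = 4.556995.
  gamma(1) = A gamma(0) + B = (-0.000572)(4.556995) + (-0.06865) = -0.071257.
  gamma(2) = phi_1 gamma(1) + phi_2 gamma(0) = (-0.001)(-0.071257) + (-0.748)(4.556995) = -3.408561.
Therefore gamma(2) = -3.4086 (to 4 decimal places).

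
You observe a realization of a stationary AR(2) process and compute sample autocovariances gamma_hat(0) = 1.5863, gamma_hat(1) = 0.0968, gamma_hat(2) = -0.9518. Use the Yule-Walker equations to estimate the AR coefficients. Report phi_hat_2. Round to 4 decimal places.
\hat\phi_{2} = -0.6060

The Yule-Walker equations for an AR(p) process read, in matrix form,
  Gamma_p phi = r_p,   with   (Gamma_p)_{ij} = gamma(|i - j|),
                       (r_p)_i = gamma(i),   i,j = 1..p.
Substitute the sample gammas (Toeplitz matrix and right-hand side of size 2):
  Gamma_p = [[1.5863, 0.0968], [0.0968, 1.5863]]
  r_p     = [0.0968, -0.9518]
Written out:
  1.5863 phi_1 + 0.0968 phi_2 = 0.0968
  0.0968 phi_1 + 1.5863 phi_2 = -0.9518
Solve by Cramer's rule:
  det = gamma(0)^2 - gamma(1)^2 = (1.5863)^2 - (0.0968)^2 = 2.51634769 - 0.00937024 = 2.50697745
  phi_hat_1 = [gamma(1) gamma(0) - gamma(1) gamma(2)] / det = [(0.0968)(1.5863) - (0.0968)(-0.9518)] / 2.50697745 = 0.24568808 / 2.50697745 = 0.098
  phi_hat_2 = [gamma(0) gamma(2) - gamma(1)^2] / det = [(1.5863)(-0.9518) - (0.0968)^2] / 2.50697745 = -1.51921058 / 2.50697745 = -0.606
So phi_hat = [0.0980, -0.6060].
Therefore phi_hat_2 = -0.6060.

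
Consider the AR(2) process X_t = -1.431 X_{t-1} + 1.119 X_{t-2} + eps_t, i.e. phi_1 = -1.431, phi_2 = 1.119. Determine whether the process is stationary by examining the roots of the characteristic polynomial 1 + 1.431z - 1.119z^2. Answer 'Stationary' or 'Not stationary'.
\text{Not stationary}

The AR(p) characteristic polynomial is P(z) = 1 + 1.431z - 1.119z^2.
Stationarity requires all roots to lie outside the unit circle, i.e. |z| > 1 for every root.
Set 1 + (1.431) z + (-1.119) z^2 = 0, i.e. a z^2 + b z + c = 0 with a = -1.119, b = 1.431, c = 1.
Discriminant D = b^2 - 4ac = (1.431)^2 - 4*(-1.119)*1 = 2.047761 - (-4.476) = 6.523761.
D >= 0, so the roots are real: z = (-b +/- sqrt(D)) / (2a) = (-1.431 +/- 2.554165) / (-2.238).
  z_1 = (-1.431 + 2.554165) / (-2.238) = -0.5019,   |z_1| = 0.5019.
  z_2 = (-1.431 - 2.554165) / (-2.238) = 1.7807,   |z_2| = 1.7807.
Moduli of all roots: 0.5019, 1.7807.
All moduli strictly greater than 1? No.
Verdict: Not stationary.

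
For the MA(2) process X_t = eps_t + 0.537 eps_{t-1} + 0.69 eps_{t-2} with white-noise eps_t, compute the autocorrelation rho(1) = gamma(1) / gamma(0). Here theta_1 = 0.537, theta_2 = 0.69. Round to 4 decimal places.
\rho(1) = 0.5143

For an MA(q) process with theta_0 = 1, the autocovariance is
  gamma(k) = sigma^2 * sum_{i=0..q-k} theta_i * theta_{i+k},
and rho(k) = gamma(k) / gamma(0). Sigma^2 cancels.
  numerator   = (1)*(0.537) + (0.537)*(0.69) = 0.90753.
  denominator = (1)^2 + (0.537)^2 + (0.69)^2 = 1.764469.
  rho(1) = 0.90753 / 1.764469 = 0.5143.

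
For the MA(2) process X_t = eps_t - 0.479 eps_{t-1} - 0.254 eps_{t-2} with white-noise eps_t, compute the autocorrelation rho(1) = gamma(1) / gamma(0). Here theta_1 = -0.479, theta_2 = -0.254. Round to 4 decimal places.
\rho(1) = -0.2762

For an MA(q) process with theta_0 = 1, the autocovariance is
  gamma(k) = sigma^2 * sum_{i=0..q-k} theta_i * theta_{i+k},
and rho(k) = gamma(k) / gamma(0). Sigma^2 cancels.
  numerator   = (1)*(-0.479) + (-0.479)*(-0.254) = -0.357334.
  denominator = (1)^2 + (-0.479)^2 + (-0.254)^2 = 1.293957.
  rho(1) = -0.357334 / 1.293957 = -0.2762.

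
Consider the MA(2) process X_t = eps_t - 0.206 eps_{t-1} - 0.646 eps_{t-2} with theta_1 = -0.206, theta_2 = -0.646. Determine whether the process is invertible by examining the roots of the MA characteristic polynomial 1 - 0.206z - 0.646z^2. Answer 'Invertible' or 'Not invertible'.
\text{Invertible}

The MA(q) characteristic polynomial is P(z) = 1 - 0.206z - 0.646z^2.
Invertibility requires all roots to lie outside the unit circle, i.e. |z| > 1 for every root.
Set 1 + (-0.206) z + (-0.646) z^2 = 0, i.e. a z^2 + b z + c = 0 with a = -0.646, b = -0.206, c = 1.
Discriminant D = b^2 - 4ac = (-0.206)^2 - 4*(-0.646)*1 = 0.042436 - (-2.584) = 2.626436.
D >= 0, so the roots are real: z = (-b +/- sqrt(D)) / (2a) = (0.206 +/- 1.620628) / (-1.292).
  z_1 = (0.206 + 1.620628) / (-1.292) = -1.4138,   |z_1| = 1.4138.
  z_2 = (0.206 - 1.620628) / (-1.292) = 1.0949,   |z_2| = 1.0949.
Moduli of all roots: 1.4138, 1.0949.
All moduli strictly greater than 1? Yes.
Verdict: Invertible.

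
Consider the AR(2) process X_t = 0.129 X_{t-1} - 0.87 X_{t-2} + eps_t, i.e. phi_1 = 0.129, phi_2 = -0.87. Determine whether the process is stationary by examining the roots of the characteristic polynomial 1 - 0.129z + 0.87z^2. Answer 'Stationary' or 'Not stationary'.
\text{Stationary}

The AR(p) characteristic polynomial is P(z) = 1 - 0.129z + 0.87z^2.
Stationarity requires all roots to lie outside the unit circle, i.e. |z| > 1 for every root.
Set 1 + (-0.129) z + (0.87) z^2 = 0, i.e. a z^2 + b z + c = 0 with a = 0.87, b = -0.129, c = 1.
Discriminant D = b^2 - 4ac = (-0.129)^2 - 4*(0.87)*1 = 0.016641 - (3.48) = -3.463359.
D < 0, so the roots are the complex-conjugate pair z = (-b +/- i sqrt(-D)) / (2a) = 0.0741 +/- 1.0695i.
For a conjugate pair |z|^2 = z * conj(z) = (product of roots) = c/a = 1/(0.87) = 1.149425, so |z| = sqrt(1.149425) = 1.0721 for both roots.
Moduli of all roots: 1.0721, 1.0721.
All moduli strictly greater than 1? Yes.
Verdict: Stationary.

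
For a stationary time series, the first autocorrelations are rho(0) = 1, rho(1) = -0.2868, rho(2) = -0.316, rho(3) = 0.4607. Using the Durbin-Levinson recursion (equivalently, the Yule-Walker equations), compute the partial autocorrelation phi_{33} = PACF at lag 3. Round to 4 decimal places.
\phi_{33} = 0.2769

The PACF at lag k is phi_{kk}, the last component of the solution
to the Yule-Walker system G_k phi = r_k where
  (G_k)_{ij} = rho(|i - j|), (r_k)_i = rho(i), i,j = 1..k.
Equivalently, Durbin-Levinson gives phi_{kk} iteratively:
  phi_{11} = rho(1)
  phi_{kk} = [rho(k) - sum_{j=1..k-1} phi_{k-1,j} rho(k-j)]
            / [1 - sum_{j=1..k-1} phi_{k-1,j} rho(j)],
  phi_{k,j} = phi_{k-1,j} - phi_{kk} phi_{k-1,k-j},  j = 1..k-1.
Step k = 1:
  phi_11 = rho(1) = -0.2868.
Step k = 2:
  phi_22 = [rho(2) - phi_11 rho(1)] / [1 - phi_11 rho(1)] = [-0.316 - (-0.2868)(-0.2868)] / [1 - (-0.2868)(-0.2868)]
         = -0.39825424 / 0.91774576 = -0.433948.
  Update: phi_21 = phi_11 - phi_22 phi_11 = -0.2868 - (-0.433948)(-0.2868) = -0.411256.
Step k = 3:
  phi_33 = [rho(3) - phi_21 rho(2) - phi_22 rho(1)] / [1 - phi_21 rho(1) - phi_22 rho(2)]
    numerator   = 0.4607 - (-0.411256)(-0.316) - (-0.433948)(-0.2868) = 0.2062866
    denominator = 1 - (-0.411256)(-0.2868) - (-0.433948)(-0.316) = 0.744924
  phi_33 = 0.2062866 / 0.744924 = 0.2769.
Therefore phi_{33} = 0.2769.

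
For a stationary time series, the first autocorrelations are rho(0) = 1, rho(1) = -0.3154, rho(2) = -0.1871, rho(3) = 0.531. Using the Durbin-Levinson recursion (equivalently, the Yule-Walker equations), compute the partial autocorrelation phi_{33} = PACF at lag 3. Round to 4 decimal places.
\phi_{33} = 0.4360

The PACF at lag k is phi_{kk}, the last component of the solution
to the Yule-Walker system G_k phi = r_k where
  (G_k)_{ij} = rho(|i - j|), (r_k)_i = rho(i), i,j = 1..k.
Equivalently, Durbin-Levinson gives phi_{kk} iteratively:
  phi_{11} = rho(1)
  phi_{kk} = [rho(k) - sum_{j=1..k-1} phi_{k-1,j} rho(k-j)]
            / [1 - sum_{j=1..k-1} phi_{k-1,j} rho(j)],
  phi_{k,j} = phi_{k-1,j} - phi_{kk} phi_{k-1,k-j},  j = 1..k-1.
Step k = 1:
  phi_11 = rho(1) = -0.3154.
Step k = 2:
  phi_22 = [rho(2) - phi_11 rho(1)] / [1 - phi_11 rho(1)] = [-0.1871 - (-0.3154)(-0.3154)] / [1 - (-0.3154)(-0.3154)]
         = -0.28657716 / 0.90052284 = -0.318234.
  Update: phi_21 = phi_11 - phi_22 phi_11 = -0.3154 - (-0.318234)(-0.3154) = -0.415771.
Step k = 3:
  phi_33 = [rho(3) - phi_21 rho(2) - phi_22 rho(1)] / [1 - phi_21 rho(1) - phi_22 rho(2)]
    numerator   = 0.531 - (-0.415771)(-0.1871) - (-0.318234)(-0.3154) = 0.35283817
    denominator = 1 - (-0.415771)(-0.3154) - (-0.318234)(-0.1871) = 0.80932419
  phi_33 = 0.35283817 / 0.80932419 = 0.436.
Therefore phi_{33} = 0.4360.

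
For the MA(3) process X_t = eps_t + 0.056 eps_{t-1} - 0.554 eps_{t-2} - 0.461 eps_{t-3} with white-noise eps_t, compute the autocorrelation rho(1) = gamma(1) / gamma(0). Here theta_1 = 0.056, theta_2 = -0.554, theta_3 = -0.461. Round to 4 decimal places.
\rho(1) = 0.1841

For an MA(q) process with theta_0 = 1, the autocovariance is
  gamma(k) = sigma^2 * sum_{i=0..q-k} theta_i * theta_{i+k},
and rho(k) = gamma(k) / gamma(0). Sigma^2 cancels.
  numerator   = (1)*(0.056) + (0.056)*(-0.554) + (-0.554)*(-0.461) = 0.28037.
  denominator = (1)^2 + (0.056)^2 + (-0.554)^2 + (-0.461)^2 = 1.522573.
  rho(1) = 0.28037 / 1.522573 = 0.1841.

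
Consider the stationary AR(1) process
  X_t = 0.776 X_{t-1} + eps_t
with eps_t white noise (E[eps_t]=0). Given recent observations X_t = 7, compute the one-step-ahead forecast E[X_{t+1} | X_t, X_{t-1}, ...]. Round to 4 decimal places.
E[X_{t+1} \mid \mathcal F_t] = 5.4320

For an AR(p) model X_t = c + sum_i phi_i X_{t-i} + eps_t, the
one-step-ahead conditional mean is
  E[X_{t+1} | X_t, ...] = c + sum_i phi_i X_{t+1-i}.
Substitute known values:
  E[X_{t+1} | ...] = (0.776) * (7)
                   = 5.4320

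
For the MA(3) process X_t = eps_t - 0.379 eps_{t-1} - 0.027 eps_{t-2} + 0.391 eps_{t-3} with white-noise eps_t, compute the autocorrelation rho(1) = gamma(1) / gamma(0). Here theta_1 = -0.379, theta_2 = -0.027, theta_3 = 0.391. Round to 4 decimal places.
\rho(1) = -0.2924

For an MA(q) process with theta_0 = 1, the autocovariance is
  gamma(k) = sigma^2 * sum_{i=0..q-k} theta_i * theta_{i+k},
and rho(k) = gamma(k) / gamma(0). Sigma^2 cancels.
  numerator   = (1)*(-0.379) + (-0.379)*(-0.027) + (-0.027)*(0.391) = -0.379324.
  denominator = (1)^2 + (-0.379)^2 + (-0.027)^2 + (0.391)^2 = 1.297251.
  rho(1) = -0.379324 / 1.297251 = -0.2924.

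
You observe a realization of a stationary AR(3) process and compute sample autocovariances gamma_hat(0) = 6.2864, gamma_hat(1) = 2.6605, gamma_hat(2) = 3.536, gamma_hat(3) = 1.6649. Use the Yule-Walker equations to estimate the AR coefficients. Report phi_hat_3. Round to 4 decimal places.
\hat\phi_{3} = -0.0930

The Yule-Walker equations for an AR(p) process read, in matrix form,
  Gamma_p phi = r_p,   with   (Gamma_p)_{ij} = gamma(|i - j|),
                       (r_p)_i = gamma(i),   i,j = 1..p.
Substitute the sample gammas (Toeplitz matrix and right-hand side of size 3):
  Gamma_p = [[6.2864, 2.6605, 3.536], [2.6605, 6.2864, 2.6605], [3.536, 2.6605, 6.2864]]
  r_p     = [2.6605, 3.536, 1.6649]
Written out (R1..R3):
  (R1) 6.2864 phi_1 + 2.6605 phi_2 + 3.536 phi_3 = 2.6605
  (R2) 2.6605 phi_1 + 6.2864 phi_2 + 2.6605 phi_3 = 3.536
  (R3) 3.536 phi_1 + 2.6605 phi_2 + 6.2864 phi_3 = 1.6649
Gaussian elimination:
  R2 <- R2 - (2.6605/6.2864) R1 = R2 - (0.423215) R1:  5.160436 phi_2 + 1.164011 phi_3 = 2.410036
  R3 <- R3 - (3.536/6.2864) R1 = R3 - (0.562484) R1:  1.164011 phi_2 + 4.297456 phi_3 = 0.168411
  R3 <- R3 - (1.164011/5.160436) R2 = R3 - (0.225564) R2:  4.034897 phi_3 = -0.375207
Back-substitution:
  phi_hat_3 = -0.375207 / 4.034897 = -0.092991
  phi_hat_2 = (2.410036 - (1.164011)(-0.092991)) / 5.160436 = 0.487997
  phi_hat_1 = (2.6605 - (2.6605)(0.487997) - (3.536)(-0.092991)) / 6.2864 = 0.268993
So phi_hat = [0.2690, 0.4880, -0.0930].
Therefore phi_hat_3 = -0.0930.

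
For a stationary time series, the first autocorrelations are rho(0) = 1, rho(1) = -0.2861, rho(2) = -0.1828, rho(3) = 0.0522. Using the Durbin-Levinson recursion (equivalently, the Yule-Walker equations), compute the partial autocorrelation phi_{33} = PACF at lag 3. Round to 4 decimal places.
\phi_{33} = -0.1160

The PACF at lag k is phi_{kk}, the last component of the solution
to the Yule-Walker system G_k phi = r_k where
  (G_k)_{ij} = rho(|i - j|), (r_k)_i = rho(i), i,j = 1..k.
Equivalently, Durbin-Levinson gives phi_{kk} iteratively:
  phi_{11} = rho(1)
  phi_{kk} = [rho(k) - sum_{j=1..k-1} phi_{k-1,j} rho(k-j)]
            / [1 - sum_{j=1..k-1} phi_{k-1,j} rho(j)],
  phi_{k,j} = phi_{k-1,j} - phi_{kk} phi_{k-1,k-j},  j = 1..k-1.
Step k = 1:
  phi_11 = rho(1) = -0.2861.
Step k = 2:
  phi_22 = [rho(2) - phi_11 rho(1)] / [1 - phi_11 rho(1)] = [-0.1828 - (-0.2861)(-0.2861)] / [1 - (-0.2861)(-0.2861)]
         = -0.26465321 / 0.91814679 = -0.288247.
  Update: phi_21 = phi_11 - phi_22 phi_11 = -0.2861 - (-0.288247)(-0.2861) = -0.368568.
Step k = 3:
  phi_33 = [rho(3) - phi_21 rho(2) - phi_22 rho(1)] / [1 - phi_21 rho(1) - phi_22 rho(2)]
    numerator   = 0.0522 - (-0.368568)(-0.1828) - (-0.288247)(-0.2861) = -0.09764166
    denominator = 1 - (-0.368568)(-0.2861) - (-0.288247)(-0.1828) = 0.84186125
  phi_33 = -0.09764166 / 0.84186125 = -0.116.
Therefore phi_{33} = -0.1160.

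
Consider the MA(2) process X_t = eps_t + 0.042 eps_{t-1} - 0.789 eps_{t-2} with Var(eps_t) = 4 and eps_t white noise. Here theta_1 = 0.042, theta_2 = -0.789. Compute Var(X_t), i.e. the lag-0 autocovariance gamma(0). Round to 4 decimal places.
\gamma(0) = 6.4971

For an MA(q) process X_t = eps_t + sum_i theta_i eps_{t-i} with
Var(eps_t) = sigma^2, the variance is
  gamma(0) = sigma^2 * (1 + sum_i theta_i^2).
  sum_i theta_i^2 = (0.042)^2 + (-0.789)^2 = 0.001764 + 0.622521 = 0.624285.
  gamma(0) = 4 * (1 + 0.624285) = 4 * 1.624285 = 6.49714, which rounds to 6.4971.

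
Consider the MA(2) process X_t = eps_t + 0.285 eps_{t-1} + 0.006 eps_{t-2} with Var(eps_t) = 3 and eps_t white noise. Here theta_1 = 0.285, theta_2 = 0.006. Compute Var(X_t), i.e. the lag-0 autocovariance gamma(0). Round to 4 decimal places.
\gamma(0) = 3.2438

For an MA(q) process X_t = eps_t + sum_i theta_i eps_{t-i} with
Var(eps_t) = sigma^2, the variance is
  gamma(0) = sigma^2 * (1 + sum_i theta_i^2).
  sum_i theta_i^2 = (0.285)^2 + (0.006)^2 = 0.081225 + 0.000036 = 0.081261.
  gamma(0) = 3 * (1 + 0.081261) = 3 * 1.081261 = 3.243783, which rounds to 3.2438.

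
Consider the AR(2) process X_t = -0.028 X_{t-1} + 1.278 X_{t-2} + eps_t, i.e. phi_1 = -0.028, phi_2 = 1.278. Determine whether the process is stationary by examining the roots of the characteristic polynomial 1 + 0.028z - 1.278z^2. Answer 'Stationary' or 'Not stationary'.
\text{Not stationary}

The AR(p) characteristic polynomial is P(z) = 1 + 0.028z - 1.278z^2.
Stationarity requires all roots to lie outside the unit circle, i.e. |z| > 1 for every root.
Set 1 + (0.028) z + (-1.278) z^2 = 0, i.e. a z^2 + b z + c = 0 with a = -1.278, b = 0.028, c = 1.
Discriminant D = b^2 - 4ac = (0.028)^2 - 4*(-1.278)*1 = 0.000784 - (-5.112) = 5.112784.
D >= 0, so the roots are real: z = (-b +/- sqrt(D)) / (2a) = (-0.028 +/- 2.261147) / (-2.556).
  z_1 = (-0.028 + 2.261147) / (-2.556) = -0.8737,   |z_1| = 0.8737.
  z_2 = (-0.028 - 2.261147) / (-2.556) = 0.8956,   |z_2| = 0.8956.
Moduli of all roots: 0.8737, 0.8956.
All moduli strictly greater than 1? No.
Verdict: Not stationary.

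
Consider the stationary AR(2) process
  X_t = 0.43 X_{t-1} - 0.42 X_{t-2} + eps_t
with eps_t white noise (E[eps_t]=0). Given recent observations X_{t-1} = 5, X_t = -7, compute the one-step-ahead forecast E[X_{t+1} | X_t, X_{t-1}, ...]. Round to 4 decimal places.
E[X_{t+1} \mid \mathcal F_t] = -5.1100

For an AR(p) model X_t = c + sum_i phi_i X_{t-i} + eps_t, the
one-step-ahead conditional mean is
  E[X_{t+1} | X_t, ...] = c + sum_i phi_i X_{t+1-i}.
Substitute known values:
  E[X_{t+1} | ...] = (0.43) * (-7) + (-0.42) * (5)
                   = -5.1100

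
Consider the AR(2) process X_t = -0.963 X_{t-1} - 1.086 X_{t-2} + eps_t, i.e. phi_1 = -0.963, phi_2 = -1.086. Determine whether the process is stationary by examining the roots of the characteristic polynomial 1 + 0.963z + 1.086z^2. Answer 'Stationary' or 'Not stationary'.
\text{Not stationary}

The AR(p) characteristic polynomial is P(z) = 1 + 0.963z + 1.086z^2.
Stationarity requires all roots to lie outside the unit circle, i.e. |z| > 1 for every root.
Set 1 + (0.963) z + (1.086) z^2 = 0, i.e. a z^2 + b z + c = 0 with a = 1.086, b = 0.963, c = 1.
Discriminant D = b^2 - 4ac = (0.963)^2 - 4*(1.086)*1 = 0.927369 - (4.344) = -3.416631.
D < 0, so the roots are the complex-conjugate pair z = (-b +/- i sqrt(-D)) / (2a) = -0.4434 +/- 0.851i.
For a conjugate pair |z|^2 = z * conj(z) = (product of roots) = c/a = 1/(1.086) = 0.92081, so |z| = sqrt(0.92081) = 0.9596 for both roots.
Moduli of all roots: 0.9596, 0.9596.
All moduli strictly greater than 1? No.
Verdict: Not stationary.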